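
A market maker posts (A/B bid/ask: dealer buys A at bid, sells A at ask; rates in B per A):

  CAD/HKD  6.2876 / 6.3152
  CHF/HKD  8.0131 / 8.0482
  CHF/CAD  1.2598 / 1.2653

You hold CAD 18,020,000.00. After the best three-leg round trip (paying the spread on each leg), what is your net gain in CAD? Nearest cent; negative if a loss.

Net profit: CAD 50,689.85

Best loop CAD → CHF → HKD → CAD:
CAD 18,020,000.00 ÷ 1.2653 (buy CHF at ask) = CHF 14,241,681.81
CHF 14,241,681.81 × 8.0131 (sell CHF at bid) = HKD 114,120,020.55
HKD 114,120,020.55 ÷ 6.3152 (buy CAD at ask) = CAD 18,070,689.85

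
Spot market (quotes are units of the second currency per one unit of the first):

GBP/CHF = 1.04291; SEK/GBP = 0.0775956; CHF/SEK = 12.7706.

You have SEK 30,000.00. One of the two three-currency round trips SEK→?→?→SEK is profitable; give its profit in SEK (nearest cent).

Profitable loop is SEK → GBP → CHF → SEK:
SEK 30,000.00 × 0.0775956 = GBP 2,327.87
GBP 2,327.87 × 1.04291 = CHF 2,427.76
CHF 2,427.76 × 12.7706 = SEK 31,003.91
Profit = SEK 31,003.91 − SEK 30,000.00

Profit: SEK 1,003.91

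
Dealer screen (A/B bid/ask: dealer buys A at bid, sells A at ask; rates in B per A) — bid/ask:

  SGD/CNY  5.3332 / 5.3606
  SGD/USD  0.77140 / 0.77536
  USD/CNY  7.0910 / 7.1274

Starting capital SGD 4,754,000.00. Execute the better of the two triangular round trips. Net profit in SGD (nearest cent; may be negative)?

Best loop SGD → USD → CNY → SGD:
SGD 4,754,000.00 × 0.77140 (sell SGD at bid) = USD 3,667,235.60
USD 3,667,235.60 × 7.0910 (sell USD at bid) = CNY 26,004,367.64
CNY 26,004,367.64 ÷ 5.3606 (buy SGD at ask) = SGD 4,851,018.10

Net profit: SGD 97,018.10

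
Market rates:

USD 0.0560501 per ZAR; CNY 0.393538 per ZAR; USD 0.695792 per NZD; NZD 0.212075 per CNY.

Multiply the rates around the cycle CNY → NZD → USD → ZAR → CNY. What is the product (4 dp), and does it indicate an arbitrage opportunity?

Around CNY → NZD → USD → ZAR → CNY: 1 × 0.212075 × 0.695792 ÷ 0.0560501 × 0.393538 = 1.036046
Product > 1; profitable direction is CNY → NZD → USD → ZAR → CNY.

1.0360 (arbitrage exists)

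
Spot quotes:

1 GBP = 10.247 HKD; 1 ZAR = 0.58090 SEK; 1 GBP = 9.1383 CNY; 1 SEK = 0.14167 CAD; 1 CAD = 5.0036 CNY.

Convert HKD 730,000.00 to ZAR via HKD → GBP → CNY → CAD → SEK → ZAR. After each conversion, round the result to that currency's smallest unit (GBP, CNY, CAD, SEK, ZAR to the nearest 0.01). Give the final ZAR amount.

HKD 730,000.00 ÷ 10.247 = GBP 71,240.36
GBP 71,240.36 × 9.1383 = CNY 651,015.78
CNY 651,015.78 ÷ 5.0036 = CAD 130,109.48
CAD 130,109.48 ÷ 0.14167 = SEK 918,398.25
SEK 918,398.25 ÷ 0.58090 = ZAR 1,580,992.00

ZAR 1,580,992.00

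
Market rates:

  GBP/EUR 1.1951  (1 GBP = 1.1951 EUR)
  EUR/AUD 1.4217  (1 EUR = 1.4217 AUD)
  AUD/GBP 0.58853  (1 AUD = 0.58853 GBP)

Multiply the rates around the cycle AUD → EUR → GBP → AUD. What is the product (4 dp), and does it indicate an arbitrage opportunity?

1.0000 (no arbitrage)

Around AUD → EUR → GBP → AUD: 1 ÷ 1.4217 ÷ 1.1951 ÷ 0.58853 = 1.000044
Product ≈ 1 (deviation 0.004%, within rounding noise).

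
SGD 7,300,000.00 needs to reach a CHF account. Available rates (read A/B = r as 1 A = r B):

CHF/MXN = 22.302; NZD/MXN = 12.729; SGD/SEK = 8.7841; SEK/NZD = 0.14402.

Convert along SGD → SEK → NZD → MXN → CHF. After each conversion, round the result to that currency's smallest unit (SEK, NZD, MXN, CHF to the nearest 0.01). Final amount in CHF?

SGD 7,300,000.00 × 8.7841 = SEK 64,123,930.00
SEK 64,123,930.00 × 0.14402 = NZD 9,235,128.40
NZD 9,235,128.40 × 12.729 = MXN 117,553,949.40
MXN 117,553,949.40 ÷ 22.302 = CHF 5,271,004.82

CHF 5,271,004.82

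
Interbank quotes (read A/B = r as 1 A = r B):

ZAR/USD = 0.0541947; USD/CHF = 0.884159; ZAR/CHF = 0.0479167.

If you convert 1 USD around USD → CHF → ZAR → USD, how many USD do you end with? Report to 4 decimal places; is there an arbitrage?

1.0000 (no arbitrage)

Around USD → CHF → ZAR → USD: 1 × 0.884159 ÷ 0.0479167 × 0.0541947 = 1.000001
Product ≈ 1 (deviation 0.000%, within rounding noise).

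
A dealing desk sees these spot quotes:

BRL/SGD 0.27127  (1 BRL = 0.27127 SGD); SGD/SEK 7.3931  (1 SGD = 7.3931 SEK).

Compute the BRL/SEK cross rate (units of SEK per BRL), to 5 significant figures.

BRL/SEK = 2.0055

1 BRL × 0.27127 = 0.27127 SGD
0.27127 SGD × 7.3931 = 2.00553 SEK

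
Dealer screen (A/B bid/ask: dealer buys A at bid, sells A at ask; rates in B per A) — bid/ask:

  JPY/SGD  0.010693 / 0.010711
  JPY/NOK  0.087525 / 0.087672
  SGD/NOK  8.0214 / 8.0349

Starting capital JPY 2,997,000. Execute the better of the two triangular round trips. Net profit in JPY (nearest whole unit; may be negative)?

Net profit: JPY 50,954

Best loop JPY → NOK → SGD → JPY:
JPY 2,997,000 × 0.087525 (sell JPY at bid) = NOK 262,312.42
NOK 262,312.42 ÷ 8.0349 (buy SGD at ask) = SGD 32,646.63
SGD 32,646.63 ÷ 0.010711 (buy JPY at ask) = JPY 3,047,954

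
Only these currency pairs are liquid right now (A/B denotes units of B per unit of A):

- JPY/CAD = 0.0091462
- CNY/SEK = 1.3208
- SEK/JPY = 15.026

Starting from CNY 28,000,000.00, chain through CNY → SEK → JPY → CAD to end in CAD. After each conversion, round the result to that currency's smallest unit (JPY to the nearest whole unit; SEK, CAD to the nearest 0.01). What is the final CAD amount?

CAD 5,082,520.86

CNY 28,000,000.00 × 1.3208 = SEK 36,982,400.00
SEK 36,982,400.00 × 15.026 = JPY 555,697,542
JPY 555,697,542 × 0.0091462 = CAD 5,082,520.86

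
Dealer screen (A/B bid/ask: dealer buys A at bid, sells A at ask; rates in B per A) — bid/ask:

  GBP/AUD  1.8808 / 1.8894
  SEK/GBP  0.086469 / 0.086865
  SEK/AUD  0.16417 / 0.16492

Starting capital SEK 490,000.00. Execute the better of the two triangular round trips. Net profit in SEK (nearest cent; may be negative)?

Best loop SEK → AUD → GBP → SEK:
SEK 490,000.00 × 0.16417 (sell SEK at bid) = AUD 80,443.30
AUD 80,443.30 ÷ 1.8894 (buy GBP at ask) = GBP 42,576.11
GBP 42,576.11 ÷ 0.086865 (buy SEK at ask) = SEK 490,141.12

Net profit: SEK 141.12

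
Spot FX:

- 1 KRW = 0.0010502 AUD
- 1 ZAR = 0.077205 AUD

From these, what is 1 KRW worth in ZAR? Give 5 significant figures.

1 KRW × 0.0010502 = 0.0010502 AUD
0.0010502 AUD ÷ 0.077205 = 0.0136027 ZAR

KRW/ZAR = 0.013603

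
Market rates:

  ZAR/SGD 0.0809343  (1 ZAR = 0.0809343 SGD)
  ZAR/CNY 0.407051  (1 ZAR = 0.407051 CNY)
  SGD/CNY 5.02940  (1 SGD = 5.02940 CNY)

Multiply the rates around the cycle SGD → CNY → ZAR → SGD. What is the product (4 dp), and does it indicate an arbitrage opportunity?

Around SGD → CNY → ZAR → SGD: 1 × 5.02940 ÷ 0.407051 × 0.0809343 = 1.000000
Product ≈ 1 (deviation 0.000%, within rounding noise).

1.0000 (no arbitrage)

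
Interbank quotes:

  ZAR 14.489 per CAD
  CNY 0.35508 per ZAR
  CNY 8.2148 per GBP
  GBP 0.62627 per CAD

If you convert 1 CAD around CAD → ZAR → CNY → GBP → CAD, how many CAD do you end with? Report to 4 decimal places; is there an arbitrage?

Around CAD → ZAR → CNY → GBP → CAD: 1 × 14.489 × 0.35508 ÷ 8.2148 ÷ 0.62627 = 1.000014
Product ≈ 1 (deviation 0.001%, within rounding noise).

1.0000 (no arbitrage)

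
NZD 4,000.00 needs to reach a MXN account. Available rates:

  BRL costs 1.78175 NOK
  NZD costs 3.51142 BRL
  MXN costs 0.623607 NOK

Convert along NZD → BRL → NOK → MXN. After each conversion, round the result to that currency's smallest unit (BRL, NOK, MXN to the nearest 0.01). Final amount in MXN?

NZD 4,000.00 × 3.51142 = BRL 14,045.68
BRL 14,045.68 × 1.78175 = NOK 25,025.89
NOK 25,025.89 ÷ 0.623607 = MXN 40,130.87

MXN 40,130.87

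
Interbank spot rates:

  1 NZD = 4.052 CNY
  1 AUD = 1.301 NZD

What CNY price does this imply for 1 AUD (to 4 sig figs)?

AUD/CNY = 5.272

1 AUD × 1.301 = 1.301 NZD
1.301 NZD × 4.052 = 5.27165 CNY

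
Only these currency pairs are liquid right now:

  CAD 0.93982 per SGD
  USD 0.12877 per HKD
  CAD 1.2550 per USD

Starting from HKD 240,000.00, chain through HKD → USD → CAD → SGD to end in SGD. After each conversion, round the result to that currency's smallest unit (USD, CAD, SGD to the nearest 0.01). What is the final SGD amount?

HKD 240,000.00 × 0.12877 = USD 30,904.80
USD 30,904.80 × 1.2550 = CAD 38,785.52
CAD 38,785.52 ÷ 0.93982 = SGD 41,269.09

SGD 41,269.09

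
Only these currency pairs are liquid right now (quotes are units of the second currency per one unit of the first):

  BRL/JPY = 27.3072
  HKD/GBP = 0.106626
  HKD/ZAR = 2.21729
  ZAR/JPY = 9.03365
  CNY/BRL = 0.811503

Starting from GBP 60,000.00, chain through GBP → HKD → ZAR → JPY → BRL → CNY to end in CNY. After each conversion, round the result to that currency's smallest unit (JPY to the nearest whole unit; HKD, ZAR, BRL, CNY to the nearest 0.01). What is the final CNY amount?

CNY 508,635.41

GBP 60,000.00 ÷ 0.106626 = HKD 562,714.53
HKD 562,714.53 × 2.21729 = ZAR 1,247,701.30
ZAR 1,247,701.30 × 9.03365 = JPY 11,271,297
JPY 11,271,297 ÷ 27.3072 = BRL 412,759.16
BRL 412,759.16 ÷ 0.811503 = CNY 508,635.41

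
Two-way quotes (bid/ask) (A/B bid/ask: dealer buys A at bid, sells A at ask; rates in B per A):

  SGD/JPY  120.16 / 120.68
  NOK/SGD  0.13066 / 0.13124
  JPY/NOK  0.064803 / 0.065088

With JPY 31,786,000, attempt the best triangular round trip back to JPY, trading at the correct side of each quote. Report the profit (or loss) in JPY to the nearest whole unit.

Best loop JPY → NOK → SGD → JPY:
JPY 31,786,000 × 0.064803 (sell JPY at bid) = NOK 2,059,828.16
NOK 2,059,828.16 × 0.13066 (sell NOK at bid) = SGD 269,137.15
SGD 269,137.15 × 120.16 (sell SGD at bid) = JPY 32,339,520

Net profit: JPY 553,520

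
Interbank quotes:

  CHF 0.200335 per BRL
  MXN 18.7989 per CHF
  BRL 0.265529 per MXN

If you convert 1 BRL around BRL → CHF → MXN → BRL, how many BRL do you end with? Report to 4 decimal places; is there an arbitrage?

Around BRL → CHF → MXN → BRL: 1 × 0.200335 × 18.7989 × 0.265529 = 1.000003
Product ≈ 1 (deviation 0.000%, within rounding noise).

1.0000 (no arbitrage)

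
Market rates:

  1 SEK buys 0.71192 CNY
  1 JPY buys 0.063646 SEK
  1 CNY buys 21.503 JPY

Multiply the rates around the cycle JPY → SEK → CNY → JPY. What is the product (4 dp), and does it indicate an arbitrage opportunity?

0.9743 (arbitrage exists)

Around JPY → SEK → CNY → JPY: 1 × 0.063646 × 0.71192 × 21.503 = 0.974319
Product < 1; profitable direction is JPY → CNY → SEK → JPY.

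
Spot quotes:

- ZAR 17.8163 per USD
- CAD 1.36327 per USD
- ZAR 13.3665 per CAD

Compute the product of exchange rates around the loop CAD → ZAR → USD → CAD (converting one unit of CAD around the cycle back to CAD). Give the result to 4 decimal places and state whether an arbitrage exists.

Around CAD → ZAR → USD → CAD: 1 × 13.3665 ÷ 17.8163 × 1.36327 = 1.022780
Product > 1; profitable direction is CAD → ZAR → USD → CAD.

1.0228 (arbitrage exists)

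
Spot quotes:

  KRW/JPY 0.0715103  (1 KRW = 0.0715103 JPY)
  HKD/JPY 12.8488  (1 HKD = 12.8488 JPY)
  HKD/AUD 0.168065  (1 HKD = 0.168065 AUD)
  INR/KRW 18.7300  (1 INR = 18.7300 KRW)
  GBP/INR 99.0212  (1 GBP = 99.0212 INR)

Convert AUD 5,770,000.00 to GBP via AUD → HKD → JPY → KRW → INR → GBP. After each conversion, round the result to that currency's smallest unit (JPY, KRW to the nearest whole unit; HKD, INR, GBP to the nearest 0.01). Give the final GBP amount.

GBP 3,326,032.89

AUD 5,770,000.00 ÷ 0.168065 = HKD 34,331,954.90
HKD 34,331,954.90 × 12.8488 = JPY 441,124,422
JPY 441,124,422 ÷ 0.0715103 = KRW 6,168,683,700
KRW 6,168,683,700 ÷ 18.7300 = INR 329,347,768.29
INR 329,347,768.29 ÷ 99.0212 = GBP 3,326,032.89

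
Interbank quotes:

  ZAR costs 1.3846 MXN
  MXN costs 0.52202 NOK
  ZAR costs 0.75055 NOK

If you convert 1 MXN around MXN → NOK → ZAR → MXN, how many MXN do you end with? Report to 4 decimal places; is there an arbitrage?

0.9630 (arbitrage exists)

Around MXN → NOK → ZAR → MXN: 1 × 0.52202 ÷ 0.75055 × 1.3846 = 0.963012
Product < 1; profitable direction is MXN → ZAR → NOK → MXN.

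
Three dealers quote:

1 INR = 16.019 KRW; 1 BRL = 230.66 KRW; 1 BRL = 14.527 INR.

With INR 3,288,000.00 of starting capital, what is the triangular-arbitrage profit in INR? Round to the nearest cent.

Profitable loop is INR → KRW → BRL → INR:
INR 3,288,000.00 × 16.019 = KRW 52,670,472
KRW 52,670,472 ÷ 230.66 = BRL 228,346.80
BRL 228,346.80 × 14.527 = INR 3,317,193.91
Profit = INR 3,317,193.91 − INR 3,288,000.00

Profit: INR 29,193.91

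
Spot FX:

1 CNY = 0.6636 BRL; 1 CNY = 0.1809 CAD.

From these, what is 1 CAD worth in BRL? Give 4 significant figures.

1 CAD ÷ 0.1809 = 5.52792 CNY
5.52792 CNY × 0.6636 = 3.66833 BRL

CAD/BRL = 3.668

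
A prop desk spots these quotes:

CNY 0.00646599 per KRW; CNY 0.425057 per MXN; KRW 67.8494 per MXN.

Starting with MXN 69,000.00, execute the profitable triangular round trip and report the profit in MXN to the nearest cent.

Profit: MXN 2,216.88

Profitable loop is MXN → KRW → CNY → MXN:
MXN 69,000.00 × 67.8494 = KRW 4,681,609
KRW 4,681,609 × 0.00646599 = CNY 30,271.23
CNY 30,271.23 ÷ 0.425057 = MXN 71,216.88
Profit = MXN 71,216.88 − MXN 69,000.00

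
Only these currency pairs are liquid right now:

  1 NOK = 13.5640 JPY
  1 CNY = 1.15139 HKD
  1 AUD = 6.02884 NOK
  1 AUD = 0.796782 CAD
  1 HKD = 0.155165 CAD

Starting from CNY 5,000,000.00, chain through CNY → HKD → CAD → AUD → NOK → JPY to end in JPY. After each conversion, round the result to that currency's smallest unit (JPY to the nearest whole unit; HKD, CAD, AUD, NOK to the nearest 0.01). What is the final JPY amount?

CNY 5,000,000.00 × 1.15139 = HKD 5,756,950.00
HKD 5,756,950.00 × 0.155165 = CAD 893,277.15
CAD 893,277.15 ÷ 0.796782 = AUD 1,121,106.09
AUD 1,121,106.09 × 6.02884 = NOK 6,758,969.24
NOK 6,758,969.24 × 13.5640 = JPY 91,678,659

JPY 91,678,659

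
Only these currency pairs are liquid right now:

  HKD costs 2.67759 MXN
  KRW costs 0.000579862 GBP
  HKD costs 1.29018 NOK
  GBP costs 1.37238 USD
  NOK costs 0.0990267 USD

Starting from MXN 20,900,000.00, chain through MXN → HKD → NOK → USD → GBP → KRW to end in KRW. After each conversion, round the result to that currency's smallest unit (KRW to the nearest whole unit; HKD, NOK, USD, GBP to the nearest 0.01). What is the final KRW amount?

MXN 20,900,000.00 ÷ 2.67759 = HKD 7,805,526.61
HKD 7,805,526.61 × 1.29018 = NOK 10,070,534.32
NOK 10,070,534.32 × 0.0990267 = USD 997,251.78
USD 997,251.78 ÷ 1.37238 = GBP 726,658.64
GBP 726,658.64 ÷ 0.000579862 = KRW 1,253,157,889

KRW 1,253,157,889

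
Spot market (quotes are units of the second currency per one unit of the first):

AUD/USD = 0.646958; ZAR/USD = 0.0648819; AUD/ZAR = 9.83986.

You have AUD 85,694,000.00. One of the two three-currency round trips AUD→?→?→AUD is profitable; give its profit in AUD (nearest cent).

Profit: AUD 1,144,842.11

Profitable loop is AUD → USD → ZAR → AUD:
AUD 85,694,000.00 × 0.646958 = USD 55,440,418.85
USD 55,440,418.85 ÷ 0.0648819 = ZAR 854,482,048.95
ZAR 854,482,048.95 ÷ 9.83986 = AUD 86,838,842.11
Profit = AUD 86,838,842.11 − AUD 85,694,000.00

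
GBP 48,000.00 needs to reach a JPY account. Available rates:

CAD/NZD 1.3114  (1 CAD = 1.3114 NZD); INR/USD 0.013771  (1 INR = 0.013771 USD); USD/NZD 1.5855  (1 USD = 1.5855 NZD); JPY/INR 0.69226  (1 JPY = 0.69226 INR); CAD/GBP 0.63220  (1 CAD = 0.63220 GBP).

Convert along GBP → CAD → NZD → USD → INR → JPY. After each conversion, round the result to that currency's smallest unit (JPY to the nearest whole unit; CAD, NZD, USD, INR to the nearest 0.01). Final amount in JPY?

GBP 48,000.00 ÷ 0.63220 = CAD 75,925.34
CAD 75,925.34 × 1.3114 = NZD 99,568.49
NZD 99,568.49 ÷ 1.5855 = USD 62,799.43
USD 62,799.43 ÷ 0.013771 = INR 4,560,266.50
INR 4,560,266.50 ÷ 0.69226 = JPY 6,587,505

JPY 6,587,505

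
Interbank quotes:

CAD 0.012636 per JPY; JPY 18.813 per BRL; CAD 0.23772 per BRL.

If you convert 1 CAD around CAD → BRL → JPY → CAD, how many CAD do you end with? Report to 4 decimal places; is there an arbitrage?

Around CAD → BRL → JPY → CAD: 1 ÷ 0.23772 × 18.813 × 0.012636 = 1.000004
Product ≈ 1 (deviation 0.000%, within rounding noise).

1.0000 (no arbitrage)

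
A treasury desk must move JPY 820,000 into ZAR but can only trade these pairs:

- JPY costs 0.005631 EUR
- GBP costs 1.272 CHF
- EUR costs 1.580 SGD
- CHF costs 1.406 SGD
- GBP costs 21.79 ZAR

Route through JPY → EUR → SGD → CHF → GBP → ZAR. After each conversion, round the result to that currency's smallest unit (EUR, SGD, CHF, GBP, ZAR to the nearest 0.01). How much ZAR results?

JPY 820,000 × 0.005631 = EUR 4,617.42
EUR 4,617.42 × 1.580 = SGD 7,295.52
SGD 7,295.52 ÷ 1.406 = CHF 5,188.85
CHF 5,188.85 ÷ 1.272 = GBP 4,079.28
GBP 4,079.28 × 21.79 = ZAR 88,887.51

ZAR 88,887.51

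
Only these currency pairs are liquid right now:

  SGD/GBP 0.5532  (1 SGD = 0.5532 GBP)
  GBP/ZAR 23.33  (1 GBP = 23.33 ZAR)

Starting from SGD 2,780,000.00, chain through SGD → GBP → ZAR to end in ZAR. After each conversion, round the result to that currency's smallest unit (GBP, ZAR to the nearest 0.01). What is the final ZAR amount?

SGD 2,780,000.00 × 0.5532 = GBP 1,537,896.00
GBP 1,537,896.00 × 23.33 = ZAR 35,879,113.68

ZAR 35,879,113.68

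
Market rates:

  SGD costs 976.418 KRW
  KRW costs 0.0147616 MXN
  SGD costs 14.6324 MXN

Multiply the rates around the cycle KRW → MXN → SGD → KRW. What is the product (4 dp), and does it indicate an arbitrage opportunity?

0.9850 (arbitrage exists)

Around KRW → MXN → SGD → KRW: 1 × 0.0147616 ÷ 14.6324 × 976.418 = 0.985039
Product < 1; profitable direction is KRW → SGD → MXN → KRW.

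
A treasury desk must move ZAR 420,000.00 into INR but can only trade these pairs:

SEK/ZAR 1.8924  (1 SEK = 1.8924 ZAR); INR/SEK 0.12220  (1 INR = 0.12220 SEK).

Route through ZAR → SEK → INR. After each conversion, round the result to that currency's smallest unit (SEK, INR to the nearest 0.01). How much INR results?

ZAR 420,000.00 ÷ 1.8924 = SEK 221,940.39
SEK 221,940.39 ÷ 0.12220 = INR 1,816,206.14

INR 1,816,206.14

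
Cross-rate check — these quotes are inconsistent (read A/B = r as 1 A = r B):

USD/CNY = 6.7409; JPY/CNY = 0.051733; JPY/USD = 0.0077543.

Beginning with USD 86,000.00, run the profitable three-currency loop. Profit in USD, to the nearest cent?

Profit: USD 894.30

Profitable loop is USD → CNY → JPY → USD:
USD 86,000.00 × 6.7409 = CNY 579,717.40
CNY 579,717.40 ÷ 0.051733 = JPY 11,205,950
JPY 11,205,950 × 0.0077543 = USD 86,894.30
Profit = USD 86,894.30 − USD 86,000.00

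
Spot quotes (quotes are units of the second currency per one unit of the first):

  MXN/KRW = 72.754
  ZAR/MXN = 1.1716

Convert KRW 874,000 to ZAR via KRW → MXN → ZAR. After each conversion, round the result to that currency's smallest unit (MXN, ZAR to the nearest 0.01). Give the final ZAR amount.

KRW 874,000 ÷ 72.754 = MXN 12,013.09
MXN 12,013.09 ÷ 1.1716 = ZAR 10,253.58

ZAR 10,253.58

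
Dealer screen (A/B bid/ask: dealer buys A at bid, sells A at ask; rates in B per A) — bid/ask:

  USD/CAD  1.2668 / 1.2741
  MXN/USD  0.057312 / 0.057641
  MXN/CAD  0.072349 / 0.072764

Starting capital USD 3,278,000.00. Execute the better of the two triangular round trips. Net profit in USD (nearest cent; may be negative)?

Best loop USD → CAD → MXN → USD:
USD 3,278,000.00 × 1.2668 (sell USD at bid) = CAD 4,152,570.40
CAD 4,152,570.40 ÷ 0.072764 (buy MXN at ask) = MXN 57,069,023.14
MXN 57,069,023.14 × 0.057312 (sell MXN at bid) = USD 3,270,739.85

Net result: USD -7,260.15 (no profitable arbitrage after spreads)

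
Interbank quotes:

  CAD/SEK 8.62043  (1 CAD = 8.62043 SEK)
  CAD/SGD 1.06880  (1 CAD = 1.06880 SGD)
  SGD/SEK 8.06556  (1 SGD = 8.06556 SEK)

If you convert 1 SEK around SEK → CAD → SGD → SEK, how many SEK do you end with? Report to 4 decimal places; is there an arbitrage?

Around SEK → CAD → SGD → SEK: 1 ÷ 8.62043 × 1.06880 × 8.06556 = 1.000005
Product ≈ 1 (deviation 0.000%, within rounding noise).

1.0000 (no arbitrage)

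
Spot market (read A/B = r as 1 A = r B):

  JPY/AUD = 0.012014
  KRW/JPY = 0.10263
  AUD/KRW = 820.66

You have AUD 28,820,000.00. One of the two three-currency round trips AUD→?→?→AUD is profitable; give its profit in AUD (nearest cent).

Profit: AUD 342,127.13

Profitable loop is AUD → KRW → JPY → AUD:
AUD 28,820,000.00 × 820.66 = KRW 23,651,421,200
KRW 23,651,421,200 × 0.10263 = JPY 2,427,345,358
JPY 2,427,345,358 × 0.012014 = AUD 29,162,127.13
Profit = AUD 29,162,127.13 − AUD 28,820,000.00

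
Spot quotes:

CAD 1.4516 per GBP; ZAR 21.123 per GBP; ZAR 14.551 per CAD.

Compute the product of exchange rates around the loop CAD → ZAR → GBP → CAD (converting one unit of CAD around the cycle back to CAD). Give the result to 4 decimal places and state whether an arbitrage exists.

Around CAD → ZAR → GBP → CAD: 1 × 14.551 ÷ 21.123 × 1.4516 = 0.999964
Product ≈ 1 (deviation 0.004%, within rounding noise).

1.0000 (no arbitrage)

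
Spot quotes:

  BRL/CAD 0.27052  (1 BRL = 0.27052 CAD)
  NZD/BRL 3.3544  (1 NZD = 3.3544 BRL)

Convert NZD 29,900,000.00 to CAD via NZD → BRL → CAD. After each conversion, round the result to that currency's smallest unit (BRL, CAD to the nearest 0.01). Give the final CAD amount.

NZD 29,900,000.00 × 3.3544 = BRL 100,296,560.00
BRL 100,296,560.00 × 0.27052 = CAD 27,132,225.41

CAD 27,132,225.41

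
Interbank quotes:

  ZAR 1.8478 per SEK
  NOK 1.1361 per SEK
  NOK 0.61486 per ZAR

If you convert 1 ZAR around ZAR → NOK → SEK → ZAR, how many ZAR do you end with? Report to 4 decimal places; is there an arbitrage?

Around ZAR → NOK → SEK → ZAR: 1 × 0.61486 ÷ 1.1361 × 1.8478 = 1.000034
Product ≈ 1 (deviation 0.003%, within rounding noise).

1.0000 (no arbitrage)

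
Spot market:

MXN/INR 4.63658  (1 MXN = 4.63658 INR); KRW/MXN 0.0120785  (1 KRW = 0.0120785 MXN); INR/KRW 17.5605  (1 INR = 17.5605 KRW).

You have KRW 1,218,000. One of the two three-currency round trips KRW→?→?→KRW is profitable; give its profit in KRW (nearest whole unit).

Profit: KRW 20,510

Profitable loop is KRW → INR → MXN → KRW:
KRW 1,218,000 ÷ 17.5605 = INR 69,360.21
INR 69,360.21 ÷ 4.63658 = MXN 14,959.35
MXN 14,959.35 ÷ 0.0120785 = KRW 1,238,510
Profit = KRW 1,238,510 − KRW 1,218,000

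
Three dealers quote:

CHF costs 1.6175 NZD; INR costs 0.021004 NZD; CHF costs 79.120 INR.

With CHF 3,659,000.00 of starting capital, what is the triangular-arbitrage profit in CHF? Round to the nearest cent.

Profitable loop is CHF → INR → NZD → CHF:
CHF 3,659,000.00 × 79.120 = INR 289,500,080.00
INR 289,500,080.00 × 0.021004 = NZD 6,080,659.68
NZD 6,080,659.68 ÷ 1.6175 = CHF 3,759,295.01
Profit = CHF 3,759,295.01 − CHF 3,659,000.00

Profit: CHF 100,295.01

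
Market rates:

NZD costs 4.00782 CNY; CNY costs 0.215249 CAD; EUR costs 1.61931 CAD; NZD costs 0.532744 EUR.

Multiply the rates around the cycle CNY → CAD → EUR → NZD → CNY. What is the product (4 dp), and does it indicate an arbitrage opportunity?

1.0000 (no arbitrage)

Around CNY → CAD → EUR → NZD → CNY: 1 × 0.215249 ÷ 1.61931 ÷ 0.532744 × 4.00782 = 1.000002
Product ≈ 1 (deviation 0.000%, within rounding noise).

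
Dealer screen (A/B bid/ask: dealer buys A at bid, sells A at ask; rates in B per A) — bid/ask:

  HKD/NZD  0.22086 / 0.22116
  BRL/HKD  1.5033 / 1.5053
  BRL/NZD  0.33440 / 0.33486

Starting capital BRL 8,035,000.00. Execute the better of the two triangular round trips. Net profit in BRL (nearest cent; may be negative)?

Best loop BRL → NZD → HKD → BRL:
BRL 8,035,000.00 × 0.33440 (sell BRL at bid) = NZD 2,686,904.00
NZD 2,686,904.00 ÷ 0.22116 (buy HKD at ask) = HKD 12,149,140.89
HKD 12,149,140.89 ÷ 1.5053 (buy BRL at ask) = BRL 8,070,910.05

Net profit: BRL 35,910.05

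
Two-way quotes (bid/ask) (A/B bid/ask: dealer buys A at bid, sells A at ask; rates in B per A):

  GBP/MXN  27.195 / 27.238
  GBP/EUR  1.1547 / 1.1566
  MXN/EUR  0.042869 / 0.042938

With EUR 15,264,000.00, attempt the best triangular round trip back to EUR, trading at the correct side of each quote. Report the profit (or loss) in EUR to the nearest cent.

Best loop EUR → GBP → MXN → EUR:
EUR 15,264,000.00 ÷ 1.1566 (buy GBP at ask) = GBP 13,197,302.44
GBP 13,197,302.44 × 27.195 (sell GBP at bid) = MXN 358,900,639.81
MXN 358,900,639.81 × 0.042869 (sell MXN at bid) = EUR 15,385,711.53

Net profit: EUR 121,711.53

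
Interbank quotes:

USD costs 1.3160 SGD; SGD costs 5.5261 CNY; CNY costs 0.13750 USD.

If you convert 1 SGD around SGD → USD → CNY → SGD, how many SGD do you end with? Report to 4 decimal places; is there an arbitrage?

1.0001 (no arbitrage)

Around SGD → USD → CNY → SGD: 1 ÷ 1.3160 ÷ 0.13750 ÷ 5.5261 = 1.000052
Product ≈ 1 (deviation 0.005%, within rounding noise).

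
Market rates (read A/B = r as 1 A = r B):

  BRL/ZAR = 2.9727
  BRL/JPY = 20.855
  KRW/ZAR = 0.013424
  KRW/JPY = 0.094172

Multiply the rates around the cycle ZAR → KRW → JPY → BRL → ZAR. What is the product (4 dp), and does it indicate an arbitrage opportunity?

1.0000 (no arbitrage)

Around ZAR → KRW → JPY → BRL → ZAR: 1 ÷ 0.013424 × 0.094172 ÷ 20.855 × 2.9727 = 0.999956
Product ≈ 1 (deviation 0.004%, within rounding noise).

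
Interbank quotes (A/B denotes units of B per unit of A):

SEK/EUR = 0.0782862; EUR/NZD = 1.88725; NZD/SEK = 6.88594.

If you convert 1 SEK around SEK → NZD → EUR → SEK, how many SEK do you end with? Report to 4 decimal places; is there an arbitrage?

Around SEK → NZD → EUR → SEK: 1 ÷ 6.88594 ÷ 1.88725 ÷ 0.0782862 = 0.982929
Product < 1; profitable direction is SEK → EUR → NZD → SEK.

0.9829 (arbitrage exists)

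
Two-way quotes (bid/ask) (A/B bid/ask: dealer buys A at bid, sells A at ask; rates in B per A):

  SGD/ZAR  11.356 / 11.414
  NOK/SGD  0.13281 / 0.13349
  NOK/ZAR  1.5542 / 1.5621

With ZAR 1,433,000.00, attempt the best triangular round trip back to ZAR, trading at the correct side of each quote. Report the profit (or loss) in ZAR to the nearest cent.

Net profit: ZAR 28,727.76

Best loop ZAR → SGD → NOK → ZAR:
ZAR 1,433,000.00 ÷ 11.414 (buy SGD at ask) = SGD 125,547.57
SGD 125,547.57 ÷ 0.13349 (buy NOK at ask) = NOK 940,501.71
NOK 940,501.71 × 1.5542 (sell NOK at bid) = ZAR 1,461,727.76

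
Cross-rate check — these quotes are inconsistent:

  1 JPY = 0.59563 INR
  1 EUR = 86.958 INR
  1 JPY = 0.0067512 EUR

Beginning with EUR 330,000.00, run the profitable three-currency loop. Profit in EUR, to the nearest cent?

Profitable loop is EUR → JPY → INR → EUR:
EUR 330,000.00 ÷ 0.0067512 = JPY 48,880,199
JPY 48,880,199 × 0.59563 = INR 29,114,512.98
INR 29,114,512.98 ÷ 86.958 = EUR 334,811.21
Profit = EUR 334,811.21 − EUR 330,000.00

Profit: EUR 4,811.21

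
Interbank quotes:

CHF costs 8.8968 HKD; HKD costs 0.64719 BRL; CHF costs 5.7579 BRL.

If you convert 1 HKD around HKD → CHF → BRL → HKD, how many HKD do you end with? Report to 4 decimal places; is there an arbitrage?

Around HKD → CHF → BRL → HKD: 1 ÷ 8.8968 × 5.7579 ÷ 0.64719 = 0.999997
Product ≈ 1 (deviation 0.000%, within rounding noise).

1.0000 (no arbitrage)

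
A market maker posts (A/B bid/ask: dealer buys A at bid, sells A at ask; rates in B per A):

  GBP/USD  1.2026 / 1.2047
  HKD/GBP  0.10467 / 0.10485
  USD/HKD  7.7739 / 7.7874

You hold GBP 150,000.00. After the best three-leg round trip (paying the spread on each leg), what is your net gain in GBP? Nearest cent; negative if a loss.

Best loop GBP → HKD → USD → GBP:
GBP 150,000.00 ÷ 0.10485 (buy HKD at ask) = HKD 1,430,615.16
HKD 1,430,615.16 ÷ 7.7874 (buy USD at ask) = USD 183,708.96
USD 183,708.96 ÷ 1.2047 (buy GBP at ask) = GBP 152,493.53

Net profit: GBP 2,493.53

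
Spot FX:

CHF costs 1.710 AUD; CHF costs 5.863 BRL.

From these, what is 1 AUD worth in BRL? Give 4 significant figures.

1 AUD ÷ 1.710 = 0.584795 CHF
0.584795 CHF × 5.863 = 3.42865 BRL

AUD/BRL = 3.429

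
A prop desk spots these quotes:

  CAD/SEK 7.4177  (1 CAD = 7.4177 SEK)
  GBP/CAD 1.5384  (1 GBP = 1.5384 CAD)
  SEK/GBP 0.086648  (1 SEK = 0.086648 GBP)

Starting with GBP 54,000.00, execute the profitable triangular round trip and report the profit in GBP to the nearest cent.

Profit: GBP 613.08

Profitable loop is GBP → SEK → CAD → GBP:
GBP 54,000.00 ÷ 0.086648 = SEK 623,211.15
SEK 623,211.15 ÷ 7.4177 = CAD 84,016.76
CAD 84,016.76 ÷ 1.5384 = GBP 54,613.08
Profit = GBP 54,613.08 − GBP 54,000.00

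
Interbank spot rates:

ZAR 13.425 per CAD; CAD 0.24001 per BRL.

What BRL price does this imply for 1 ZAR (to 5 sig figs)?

1 ZAR ÷ 13.425 = 0.0744879 CAD
0.0744879 CAD ÷ 0.24001 = 0.310353 BRL

ZAR/BRL = 0.31035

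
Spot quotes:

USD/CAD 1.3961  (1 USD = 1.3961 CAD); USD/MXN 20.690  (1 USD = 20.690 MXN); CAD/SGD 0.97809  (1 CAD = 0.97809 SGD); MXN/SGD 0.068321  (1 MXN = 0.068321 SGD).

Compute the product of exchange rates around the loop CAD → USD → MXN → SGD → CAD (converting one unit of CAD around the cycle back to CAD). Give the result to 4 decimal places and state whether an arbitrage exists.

1.0352 (arbitrage exists)

Around CAD → USD → MXN → SGD → CAD: 1 ÷ 1.3961 × 20.690 × 0.068321 ÷ 0.97809 = 1.035188
Product > 1; profitable direction is CAD → USD → MXN → SGD → CAD.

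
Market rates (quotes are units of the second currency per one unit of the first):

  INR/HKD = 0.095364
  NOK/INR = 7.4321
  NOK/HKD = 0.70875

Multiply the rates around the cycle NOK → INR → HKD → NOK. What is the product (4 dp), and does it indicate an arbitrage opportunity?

1.0000 (no arbitrage)

Around NOK → INR → HKD → NOK: 1 × 7.4321 × 0.095364 ÷ 0.70875 = 1.000007
Product ≈ 1 (deviation 0.001%, within rounding noise).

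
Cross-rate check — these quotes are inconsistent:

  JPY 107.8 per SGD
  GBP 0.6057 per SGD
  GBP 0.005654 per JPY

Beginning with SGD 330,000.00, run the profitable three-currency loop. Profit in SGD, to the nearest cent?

Profitable loop is SGD → JPY → GBP → SGD:
SGD 330,000.00 × 107.8 = JPY 35,574,000
JPY 35,574,000 × 0.005654 = GBP 201,135.40
GBP 201,135.40 ÷ 0.6057 = SGD 332,070.99
Profit = SGD 332,070.99 − SGD 330,000.00

Profit: SGD 2,070.99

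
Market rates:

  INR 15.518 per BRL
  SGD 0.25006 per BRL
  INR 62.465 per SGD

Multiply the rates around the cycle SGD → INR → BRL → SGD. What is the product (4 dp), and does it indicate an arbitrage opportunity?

1.0066 (arbitrage exists)

Around SGD → INR → BRL → SGD: 1 × 62.465 ÷ 15.518 × 0.25006 = 1.006573
Product > 1; profitable direction is SGD → INR → BRL → SGD.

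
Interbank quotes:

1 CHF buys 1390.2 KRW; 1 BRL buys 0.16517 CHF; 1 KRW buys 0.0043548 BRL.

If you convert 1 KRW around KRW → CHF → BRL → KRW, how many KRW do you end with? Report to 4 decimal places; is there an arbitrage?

1.0001 (no arbitrage)

Around KRW → CHF → BRL → KRW: 1 ÷ 1390.2 ÷ 0.16517 ÷ 0.0043548 = 1.000054
Product ≈ 1 (deviation 0.005%, within rounding noise).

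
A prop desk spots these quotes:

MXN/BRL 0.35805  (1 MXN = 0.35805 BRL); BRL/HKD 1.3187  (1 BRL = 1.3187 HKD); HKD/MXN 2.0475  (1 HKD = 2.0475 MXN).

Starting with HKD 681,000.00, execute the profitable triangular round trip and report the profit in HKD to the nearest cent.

Profitable loop is HKD → BRL → MXN → HKD:
HKD 681,000.00 ÷ 1.3187 = BRL 516,417.68
BRL 516,417.68 ÷ 0.35805 = MXN 1,442,306.06
MXN 1,442,306.06 ÷ 2.0475 = HKD 704,422.98
Profit = HKD 704,422.98 − HKD 681,000.00

Profit: HKD 23,422.98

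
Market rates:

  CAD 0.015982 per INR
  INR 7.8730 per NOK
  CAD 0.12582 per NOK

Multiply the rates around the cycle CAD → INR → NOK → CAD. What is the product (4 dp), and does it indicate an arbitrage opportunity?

Around CAD → INR → NOK → CAD: 1 ÷ 0.015982 ÷ 7.8730 × 0.12582 = 0.999950
Product ≈ 1 (deviation 0.005%, within rounding noise).

1.0000 (no arbitrage)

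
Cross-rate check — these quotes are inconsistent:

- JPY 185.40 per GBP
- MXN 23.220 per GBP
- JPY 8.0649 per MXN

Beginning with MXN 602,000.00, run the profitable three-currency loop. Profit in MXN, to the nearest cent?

Profit: MXN 6,062.14

Profitable loop is MXN → JPY → GBP → MXN:
MXN 602,000.00 × 8.0649 = JPY 4,855,070
JPY 4,855,070 ÷ 185.40 = GBP 26,187.00
GBP 26,187.00 × 23.220 = MXN 608,062.14
Profit = MXN 608,062.14 − MXN 602,000.00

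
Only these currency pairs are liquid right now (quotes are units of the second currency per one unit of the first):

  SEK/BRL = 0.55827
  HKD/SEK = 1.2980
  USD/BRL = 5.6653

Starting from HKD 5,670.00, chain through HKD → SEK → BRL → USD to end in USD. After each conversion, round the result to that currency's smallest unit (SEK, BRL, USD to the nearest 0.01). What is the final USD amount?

USD 725.24

HKD 5,670.00 × 1.2980 = SEK 7,359.66
SEK 7,359.66 × 0.55827 = BRL 4,108.68
BRL 4,108.68 ÷ 5.6653 = USD 725.24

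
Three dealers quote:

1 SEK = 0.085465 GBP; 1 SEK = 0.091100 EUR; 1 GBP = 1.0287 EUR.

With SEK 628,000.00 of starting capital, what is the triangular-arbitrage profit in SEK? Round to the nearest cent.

Profitable loop is SEK → EUR → GBP → SEK:
SEK 628,000.00 × 0.091100 = EUR 57,210.80
EUR 57,210.80 ÷ 1.0287 = GBP 55,614.66
GBP 55,614.66 ÷ 0.085465 = SEK 650,730.23
Profit = SEK 650,730.23 − SEK 628,000.00

Profit: SEK 22,730.23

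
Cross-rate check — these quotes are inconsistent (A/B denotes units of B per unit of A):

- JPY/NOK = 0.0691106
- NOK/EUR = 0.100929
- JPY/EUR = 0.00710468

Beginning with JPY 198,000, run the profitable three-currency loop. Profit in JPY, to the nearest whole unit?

Profitable loop is JPY → EUR → NOK → JPY:
JPY 198,000 × 0.00710468 = EUR 1,406.73
EUR 1,406.73 ÷ 0.100929 = NOK 13,937.78
NOK 13,937.78 ÷ 0.0691106 = JPY 201,674
Profit = JPY 201,674 − JPY 198,000

Profit: JPY 3,674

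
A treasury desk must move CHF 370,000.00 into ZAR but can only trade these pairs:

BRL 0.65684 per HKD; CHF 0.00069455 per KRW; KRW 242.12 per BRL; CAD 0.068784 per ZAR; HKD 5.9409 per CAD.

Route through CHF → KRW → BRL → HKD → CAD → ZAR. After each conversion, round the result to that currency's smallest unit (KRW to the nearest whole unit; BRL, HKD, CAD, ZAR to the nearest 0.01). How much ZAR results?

ZAR 8,197,251.83

CHF 370,000.00 ÷ 0.00069455 = KRW 532,719,027
KRW 532,719,027 ÷ 242.12 = BRL 2,200,227.27
BRL 2,200,227.27 ÷ 0.65684 = HKD 3,349,715.71
HKD 3,349,715.71 ÷ 5.9409 = CAD 563,839.77
CAD 563,839.77 ÷ 0.068784 = ZAR 8,197,251.83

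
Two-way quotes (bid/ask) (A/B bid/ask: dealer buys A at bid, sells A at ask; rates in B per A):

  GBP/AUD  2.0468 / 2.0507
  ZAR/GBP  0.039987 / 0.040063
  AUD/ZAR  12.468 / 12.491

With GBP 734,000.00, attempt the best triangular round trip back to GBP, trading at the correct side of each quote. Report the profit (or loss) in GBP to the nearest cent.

Best loop GBP → AUD → ZAR → GBP:
GBP 734,000.00 × 2.0468 (sell GBP at bid) = AUD 1,502,351.20
AUD 1,502,351.20 × 12.468 (sell AUD at bid) = ZAR 18,731,314.76
ZAR 18,731,314.76 × 0.039987 (sell ZAR at bid) = GBP 749,009.08

Net profit: GBP 15,009.08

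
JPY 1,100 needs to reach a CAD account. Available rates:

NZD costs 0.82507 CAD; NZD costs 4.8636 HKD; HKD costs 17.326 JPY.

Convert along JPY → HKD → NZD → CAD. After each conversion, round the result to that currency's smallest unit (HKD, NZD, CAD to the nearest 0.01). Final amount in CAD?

CAD 10.77

JPY 1,100 ÷ 17.326 = HKD 63.49
HKD 63.49 ÷ 4.8636 = NZD 13.05
NZD 13.05 × 0.82507 = CAD 10.77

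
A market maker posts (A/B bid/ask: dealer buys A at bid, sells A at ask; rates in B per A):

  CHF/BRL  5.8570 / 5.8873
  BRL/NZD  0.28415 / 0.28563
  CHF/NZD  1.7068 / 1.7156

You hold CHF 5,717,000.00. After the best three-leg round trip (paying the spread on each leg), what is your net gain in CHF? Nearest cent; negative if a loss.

Net profit: CHF 85,709.64

Best loop CHF → NZD → BRL → CHF:
CHF 5,717,000.00 × 1.7068 (sell CHF at bid) = NZD 9,757,775.60
NZD 9,757,775.60 ÷ 0.28563 (buy BRL at ask) = BRL 34,162,292.48
BRL 34,162,292.48 ÷ 5.8873 (buy CHF at ask) = CHF 5,802,709.64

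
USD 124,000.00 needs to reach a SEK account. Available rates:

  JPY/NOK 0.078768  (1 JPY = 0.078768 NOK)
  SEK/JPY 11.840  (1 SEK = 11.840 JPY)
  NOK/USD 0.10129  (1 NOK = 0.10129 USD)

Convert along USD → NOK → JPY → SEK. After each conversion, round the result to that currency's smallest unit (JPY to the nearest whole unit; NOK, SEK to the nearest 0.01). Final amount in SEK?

USD 124,000.00 ÷ 0.10129 = NOK 1,224,207.72
NOK 1,224,207.72 ÷ 0.078768 = JPY 15,541,942
JPY 15,541,942 ÷ 11.840 = SEK 1,312,664.02

SEK 1,312,664.02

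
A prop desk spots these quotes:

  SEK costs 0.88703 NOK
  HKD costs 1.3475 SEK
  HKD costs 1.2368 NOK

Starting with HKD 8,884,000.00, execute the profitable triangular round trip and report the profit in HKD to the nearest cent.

Profit: HKD 308,654.64

Profitable loop is HKD → NOK → SEK → HKD:
HKD 8,884,000.00 × 1.2368 = NOK 10,987,731.20
NOK 10,987,731.20 ÷ 0.88703 = SEK 12,387,102.13
SEK 12,387,102.13 ÷ 1.3475 = HKD 9,192,654.64
Profit = HKD 9,192,654.64 − HKD 8,884,000.00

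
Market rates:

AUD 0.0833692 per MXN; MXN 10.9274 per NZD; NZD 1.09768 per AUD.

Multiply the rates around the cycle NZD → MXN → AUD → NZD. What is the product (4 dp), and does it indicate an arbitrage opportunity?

Around NZD → MXN → AUD → NZD: 1 × 10.9274 × 0.0833692 × 1.09768 = 0.999996
Product ≈ 1 (deviation 0.000%, within rounding noise).

1.0000 (no arbitrage)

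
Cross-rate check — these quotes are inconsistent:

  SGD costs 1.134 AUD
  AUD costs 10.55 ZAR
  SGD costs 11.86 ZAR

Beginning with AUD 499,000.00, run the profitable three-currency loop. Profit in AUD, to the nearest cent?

Profitable loop is AUD → ZAR → SGD → AUD:
AUD 499,000.00 × 10.55 = ZAR 5,264,450.00
ZAR 5,264,450.00 ÷ 11.86 = SGD 443,882.80
SGD 443,882.80 × 1.134 = AUD 503,363.09
Profit = AUD 503,363.09 − AUD 499,000.00

Profit: AUD 4,363.09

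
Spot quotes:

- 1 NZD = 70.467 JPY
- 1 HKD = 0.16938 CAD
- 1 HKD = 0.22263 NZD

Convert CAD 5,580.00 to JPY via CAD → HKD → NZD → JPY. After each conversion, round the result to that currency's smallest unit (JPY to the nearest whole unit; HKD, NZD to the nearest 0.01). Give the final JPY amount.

JPY 516,823

CAD 5,580.00 ÷ 0.16938 = HKD 32,943.68
HKD 32,943.68 × 0.22263 = NZD 7,334.25
NZD 7,334.25 × 70.467 = JPY 516,823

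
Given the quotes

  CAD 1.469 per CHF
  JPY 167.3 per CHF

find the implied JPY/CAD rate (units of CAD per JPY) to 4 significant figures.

JPY/CAD = 0.008781

1 JPY ÷ 167.3 = 0.00597729 CHF
0.00597729 CHF × 1.469 = 0.00878063 CAD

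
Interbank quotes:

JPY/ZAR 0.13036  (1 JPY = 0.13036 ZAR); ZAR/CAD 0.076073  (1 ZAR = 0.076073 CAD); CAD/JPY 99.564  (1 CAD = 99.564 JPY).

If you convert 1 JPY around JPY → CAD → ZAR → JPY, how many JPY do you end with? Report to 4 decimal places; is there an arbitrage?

Around JPY → CAD → ZAR → JPY: 1 ÷ 99.564 ÷ 0.076073 ÷ 0.13036 = 1.012798
Product > 1; profitable direction is JPY → CAD → ZAR → JPY.

1.0128 (arbitrage exists)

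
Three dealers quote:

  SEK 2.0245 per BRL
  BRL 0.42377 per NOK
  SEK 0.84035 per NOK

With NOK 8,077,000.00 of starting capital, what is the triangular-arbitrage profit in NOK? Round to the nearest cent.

Profitable loop is NOK → BRL → SEK → NOK:
NOK 8,077,000.00 × 0.42377 = BRL 3,422,790.29
BRL 3,422,790.29 × 2.0245 = SEK 6,929,438.94
SEK 6,929,438.94 ÷ 0.84035 = NOK 8,245,896.28
Profit = NOK 8,245,896.28 − NOK 8,077,000.00

Profit: NOK 168,896.28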